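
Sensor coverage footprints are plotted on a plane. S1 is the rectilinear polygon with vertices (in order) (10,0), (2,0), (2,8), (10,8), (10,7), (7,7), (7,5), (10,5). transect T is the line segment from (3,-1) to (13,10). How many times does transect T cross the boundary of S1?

The segment meets the boundary at (8.455,5), (3.909,0).

2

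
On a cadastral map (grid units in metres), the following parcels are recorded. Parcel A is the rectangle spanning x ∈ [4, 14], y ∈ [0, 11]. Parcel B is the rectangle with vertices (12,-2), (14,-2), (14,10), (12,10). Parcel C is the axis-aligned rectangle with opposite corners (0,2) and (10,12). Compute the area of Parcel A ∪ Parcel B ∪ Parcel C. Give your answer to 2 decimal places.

By inclusion–exclusion:
Individual areas: |Parcel A| = 110, |Parcel B| = 24, |Parcel C| = 100.
|Parcel A∩Parcel B|: x∈[12,14], y∈[0,10] → 2·10 = 20.
|Parcel A∩Parcel C|: x∈[4,10], y∈[2,11] → 6·9 = 54.
|Parcel B∩Parcel C| = 0 (no overlap).
|Parcel A∩Parcel B∩Parcel C| = 0.
|Parcel A ∪ Parcel B ∪ Parcel C| = 234 − 74 + 0 = 160.00.

160.00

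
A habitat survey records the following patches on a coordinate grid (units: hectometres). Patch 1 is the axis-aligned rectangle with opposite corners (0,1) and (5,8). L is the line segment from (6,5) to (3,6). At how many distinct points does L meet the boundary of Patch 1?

The segment meets the boundary at (5,5.333).

1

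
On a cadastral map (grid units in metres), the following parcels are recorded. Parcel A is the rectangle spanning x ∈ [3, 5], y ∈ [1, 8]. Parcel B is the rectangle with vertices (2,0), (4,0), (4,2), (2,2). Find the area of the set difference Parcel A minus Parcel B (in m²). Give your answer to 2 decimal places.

|Parcel A∩Parcel B|: x∈[3,4], y∈[1,2] → 1·1 = 1.
|Parcel A| = 14.
|Parcel A ∖ Parcel B| = |Parcel A| − |Parcel A∩Parcel B| = 14 − 1 = 13.00.

13.00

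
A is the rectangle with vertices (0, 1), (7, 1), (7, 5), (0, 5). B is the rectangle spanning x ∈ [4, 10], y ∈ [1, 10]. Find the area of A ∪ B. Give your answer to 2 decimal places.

By inclusion–exclusion:
Individual areas: |A| = 28, |B| = 54.
|A∩B|: x∈[4,7], y∈[1,5] → 3·4 = 12.
|A ∪ B| = 82 − 12 = 70.00.

70.00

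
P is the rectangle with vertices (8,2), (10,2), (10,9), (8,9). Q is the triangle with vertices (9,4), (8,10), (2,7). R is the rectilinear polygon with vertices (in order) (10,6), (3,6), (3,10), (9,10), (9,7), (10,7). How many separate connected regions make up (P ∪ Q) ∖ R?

3

(P ∪ Q) ∖ R splits into 3 disjoint pieces (area 2, area 10.881, area 0.4643).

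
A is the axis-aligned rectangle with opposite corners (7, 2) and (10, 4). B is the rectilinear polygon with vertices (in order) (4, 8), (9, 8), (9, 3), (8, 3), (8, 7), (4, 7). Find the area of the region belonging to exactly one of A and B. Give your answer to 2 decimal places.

|A| = 6, |B| = 9, |A∩B| = 1.
|A △ B| = |A| + |B| − 2·|A∩B| = 6 + 9 − 2 = 13.00.

13.00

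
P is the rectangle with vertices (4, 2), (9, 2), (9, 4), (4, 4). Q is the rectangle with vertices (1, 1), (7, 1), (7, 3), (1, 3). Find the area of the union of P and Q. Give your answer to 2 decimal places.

19.00

By inclusion–exclusion:
Individual areas: |P| = 10, |Q| = 12.
|P∩Q|: x∈[4,7], y∈[2,3] → 3·1 = 3.
|P ∪ Q| = 22 − 3 = 19.00.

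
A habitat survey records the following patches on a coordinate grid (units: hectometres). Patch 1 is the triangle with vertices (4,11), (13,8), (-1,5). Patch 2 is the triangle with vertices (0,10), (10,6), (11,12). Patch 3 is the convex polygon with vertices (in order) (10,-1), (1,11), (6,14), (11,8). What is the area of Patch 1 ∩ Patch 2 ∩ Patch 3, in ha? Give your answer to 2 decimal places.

17.83

The intersection is the polygon with vertices (10.235,7.407), (7.791,6.884), (2.5,9), (2.421,9.105), (3.732,10.679), (4.529,10.823), (10.231,8.923), (10.444,8.667).
By the shoelace formula its area is 17.83.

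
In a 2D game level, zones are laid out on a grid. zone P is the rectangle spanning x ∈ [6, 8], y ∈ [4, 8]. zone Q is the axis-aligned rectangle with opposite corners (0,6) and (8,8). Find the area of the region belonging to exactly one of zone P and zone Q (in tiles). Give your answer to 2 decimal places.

16.00

|zone P∩zone Q|: x∈[6,8], y∈[6,8] → 2·2 = 4.
|zone P △ zone Q| = |zone P| + |zone Q| − 2·|zone P∩zone Q| = 8 + 16 − 8 = 16.00.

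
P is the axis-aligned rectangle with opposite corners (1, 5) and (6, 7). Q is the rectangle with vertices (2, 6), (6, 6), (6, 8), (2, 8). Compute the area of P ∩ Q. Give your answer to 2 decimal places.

4.00

|P∩Q|: x∈[2,6], y∈[6,7] → 4·1 = 4.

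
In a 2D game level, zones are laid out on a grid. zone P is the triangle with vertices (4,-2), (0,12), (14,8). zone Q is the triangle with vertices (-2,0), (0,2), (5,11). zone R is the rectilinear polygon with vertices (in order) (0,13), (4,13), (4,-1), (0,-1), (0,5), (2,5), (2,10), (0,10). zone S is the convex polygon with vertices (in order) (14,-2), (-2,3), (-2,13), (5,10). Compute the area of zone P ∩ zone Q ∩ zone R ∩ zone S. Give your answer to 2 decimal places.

0.91

The intersection is the polygon with vertices (4,9.2), (2,5.6), (2,6.286), (4,9.429).
By the shoelace formula its area is 0.91.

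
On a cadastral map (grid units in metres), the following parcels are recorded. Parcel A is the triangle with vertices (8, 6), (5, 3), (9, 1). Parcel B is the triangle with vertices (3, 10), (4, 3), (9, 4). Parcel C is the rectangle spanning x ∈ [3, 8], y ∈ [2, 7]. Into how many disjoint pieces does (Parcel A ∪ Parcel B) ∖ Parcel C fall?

2

(Parcel A ∪ Parcel B) ∖ Parcel C splits into 2 disjoint pieces (area 2.7596, area 3.8571).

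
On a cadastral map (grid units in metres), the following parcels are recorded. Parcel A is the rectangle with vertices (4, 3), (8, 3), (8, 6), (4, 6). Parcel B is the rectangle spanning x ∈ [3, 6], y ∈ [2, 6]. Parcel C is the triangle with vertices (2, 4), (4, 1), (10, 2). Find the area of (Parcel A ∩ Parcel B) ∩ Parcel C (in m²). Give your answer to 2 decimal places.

0.50

The region (Parcel A ∩ Parcel B) ∩ Parcel C is the polygon with vertices (4,3), (4,3.5), (6,3).
By the shoelace formula its area is 0.50.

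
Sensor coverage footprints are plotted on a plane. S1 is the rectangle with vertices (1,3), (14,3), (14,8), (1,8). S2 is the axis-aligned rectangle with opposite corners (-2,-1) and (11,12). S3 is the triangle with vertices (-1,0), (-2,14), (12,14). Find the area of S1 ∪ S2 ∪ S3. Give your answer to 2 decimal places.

210.00

By inclusion–exclusion:
Individual areas: |S1| = 65, |S2| = 169, |S3| = 98.
|S1∩S2|: x∈[1,11], y∈[3,8] → 10·5 = 50.
|S1∩S3| = 15.5357.
|S2∩S3| = 72.
|S1∩S2∩S3| = 15.5357.
|S1 ∪ S2 ∪ S3| = 332 − 137.5357 + 15.5357 = 210.00.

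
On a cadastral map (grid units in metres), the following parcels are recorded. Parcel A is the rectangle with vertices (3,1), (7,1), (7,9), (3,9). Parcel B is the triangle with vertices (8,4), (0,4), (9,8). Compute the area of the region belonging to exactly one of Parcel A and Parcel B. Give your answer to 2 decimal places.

|Parcel A| = 32, |Parcel B| = 16, |Parcel A∩Parcel B| = 8.8889.
|Parcel A △ Parcel B| = |Parcel A| + |Parcel B| − 2·|Parcel A∩Parcel B| = 32 + 16 − 17.7778 = 30.22.

30.22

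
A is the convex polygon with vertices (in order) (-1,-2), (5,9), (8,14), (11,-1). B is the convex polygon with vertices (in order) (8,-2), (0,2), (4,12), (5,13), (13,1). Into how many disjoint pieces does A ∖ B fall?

3

A ∖ B splits into 3 disjoint pieces (area 13.0179, area 9.0977, area 0.5622).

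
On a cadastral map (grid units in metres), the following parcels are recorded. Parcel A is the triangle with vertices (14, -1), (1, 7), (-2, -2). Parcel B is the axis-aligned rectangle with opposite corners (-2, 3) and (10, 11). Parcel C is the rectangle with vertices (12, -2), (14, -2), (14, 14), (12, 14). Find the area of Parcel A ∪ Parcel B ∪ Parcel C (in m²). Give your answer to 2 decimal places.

By inclusion–exclusion:
Individual areas: |Parcel A| = 70.5, |Parcel B| = 96, |Parcel C| = 32.
|Parcel A∩Parcel B| = 15.6667.
|Parcel A∩Parcel C| = 1.3558.
|Parcel B∩Parcel C| = 0 (no overlap).
|Parcel A∩Parcel B∩Parcel C| = 0.
|Parcel A ∪ Parcel B ∪ Parcel C| = 198.5 − 17.0224 + 0 = 181.48.

181.48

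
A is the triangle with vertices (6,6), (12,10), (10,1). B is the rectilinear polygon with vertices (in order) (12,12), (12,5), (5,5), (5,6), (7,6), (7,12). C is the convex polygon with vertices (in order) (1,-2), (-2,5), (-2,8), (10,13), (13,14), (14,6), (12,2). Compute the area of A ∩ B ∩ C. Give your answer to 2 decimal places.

14.49

The intersection is the polygon with vertices (10.889,5), (6.8,5), (6,6), (7,6), (7,6.667), (12,10).
By the shoelace formula its area is 14.49.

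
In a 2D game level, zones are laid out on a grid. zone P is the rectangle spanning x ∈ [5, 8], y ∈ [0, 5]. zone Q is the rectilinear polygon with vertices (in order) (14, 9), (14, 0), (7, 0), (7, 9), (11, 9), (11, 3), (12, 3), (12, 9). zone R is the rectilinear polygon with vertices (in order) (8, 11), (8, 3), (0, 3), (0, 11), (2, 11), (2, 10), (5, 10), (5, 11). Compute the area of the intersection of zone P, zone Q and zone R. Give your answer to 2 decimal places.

2.00

The intersection is the polygon with vertices (8,3), (7,3), (7,5), (8,5).
By the shoelace formula its area is 2.00.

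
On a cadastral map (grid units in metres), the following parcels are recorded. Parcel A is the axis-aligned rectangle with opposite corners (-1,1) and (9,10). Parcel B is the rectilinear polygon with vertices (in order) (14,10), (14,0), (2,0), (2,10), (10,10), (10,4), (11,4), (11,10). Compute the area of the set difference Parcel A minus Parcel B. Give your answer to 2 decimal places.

27.00

|Parcel A| = 90, |Parcel A∩Parcel B| = 63.
|Parcel A ∖ Parcel B| = |Parcel A| − |Parcel A∩Parcel B| = 90 − 63 = 27.00.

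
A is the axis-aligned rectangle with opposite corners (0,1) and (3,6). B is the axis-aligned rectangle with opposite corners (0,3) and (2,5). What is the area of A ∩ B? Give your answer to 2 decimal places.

4.00

|A∩B|: x∈[0,2], y∈[3,5] → 2·2 = 4.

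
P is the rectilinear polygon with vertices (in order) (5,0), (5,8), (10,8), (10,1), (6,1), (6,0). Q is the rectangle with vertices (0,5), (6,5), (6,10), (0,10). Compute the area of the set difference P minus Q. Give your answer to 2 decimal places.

|P| = 36, |P∩Q| = 3.
|P ∖ Q| = |P| − |P∩Q| = 36 − 3 = 33.00.

33.00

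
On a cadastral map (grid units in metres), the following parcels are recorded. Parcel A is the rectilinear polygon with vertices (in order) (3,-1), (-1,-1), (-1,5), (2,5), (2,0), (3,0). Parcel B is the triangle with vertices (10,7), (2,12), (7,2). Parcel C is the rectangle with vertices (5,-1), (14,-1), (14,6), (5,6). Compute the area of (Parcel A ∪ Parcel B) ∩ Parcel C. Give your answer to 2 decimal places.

The region (Parcel A ∪ Parcel B) ∩ Parcel C is the polygon with vertices (5,6), (9.4,6), (7,2).
By the shoelace formula its area is 8.80.

8.80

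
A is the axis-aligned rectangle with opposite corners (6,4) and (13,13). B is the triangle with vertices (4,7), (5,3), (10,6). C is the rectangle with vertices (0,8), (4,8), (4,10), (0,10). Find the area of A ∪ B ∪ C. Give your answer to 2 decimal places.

By inclusion–exclusion:
Individual areas: |A| = 63, |B| = 11.5, |C| = 8.
|A∩B| = 6.
|A∩C| = 0 (no overlap).
|B∩C| = 0.
|A∩B∩C| = 0.
|A ∪ B ∪ C| = 82.5 − 6 + 0 = 76.50.

76.50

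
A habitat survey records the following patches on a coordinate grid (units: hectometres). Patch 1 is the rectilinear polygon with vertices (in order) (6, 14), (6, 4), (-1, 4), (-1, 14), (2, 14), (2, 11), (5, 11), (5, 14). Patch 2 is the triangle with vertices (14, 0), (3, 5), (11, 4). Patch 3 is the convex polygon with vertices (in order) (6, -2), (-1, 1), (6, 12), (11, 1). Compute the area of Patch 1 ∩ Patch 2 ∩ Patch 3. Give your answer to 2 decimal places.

1.34

The intersection is the polygon with vertices (5.2,4), (3,5), (6,4.625), (6,4).
By the shoelace formula its area is 1.34.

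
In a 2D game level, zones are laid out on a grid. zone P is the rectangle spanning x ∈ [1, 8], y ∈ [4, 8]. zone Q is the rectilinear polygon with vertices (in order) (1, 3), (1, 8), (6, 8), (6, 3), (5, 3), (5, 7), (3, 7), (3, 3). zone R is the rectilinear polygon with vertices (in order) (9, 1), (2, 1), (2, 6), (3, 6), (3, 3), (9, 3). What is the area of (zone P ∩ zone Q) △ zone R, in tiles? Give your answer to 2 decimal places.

27.00

|zone P ∩ zone Q| = 14.
|(zone P ∩ zone Q) ∩ zone R| = 2.
|(zone P ∩ zone Q) △ zone R| = 14 + 17 − 4 = 27.00.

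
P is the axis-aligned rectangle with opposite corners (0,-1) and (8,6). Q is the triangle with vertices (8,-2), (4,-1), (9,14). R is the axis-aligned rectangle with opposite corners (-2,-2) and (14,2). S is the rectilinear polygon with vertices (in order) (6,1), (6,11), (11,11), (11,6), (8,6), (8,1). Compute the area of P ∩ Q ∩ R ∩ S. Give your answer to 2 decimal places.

The intersection is the polygon with vertices (8,2), (8,1), (6,1), (6,2).
By the shoelace formula its area is 2.00.

2.00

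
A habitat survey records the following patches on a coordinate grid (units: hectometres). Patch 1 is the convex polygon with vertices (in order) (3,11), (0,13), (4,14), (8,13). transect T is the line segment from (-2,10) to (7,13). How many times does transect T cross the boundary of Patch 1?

1

The segment meets the boundary at (2.333,11.444).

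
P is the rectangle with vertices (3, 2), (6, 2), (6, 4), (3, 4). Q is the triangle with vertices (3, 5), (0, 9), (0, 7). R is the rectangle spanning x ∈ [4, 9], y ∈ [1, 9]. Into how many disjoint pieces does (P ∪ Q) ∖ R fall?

2

(P ∪ Q) ∖ R splits into 2 disjoint pieces (area 2, area 3).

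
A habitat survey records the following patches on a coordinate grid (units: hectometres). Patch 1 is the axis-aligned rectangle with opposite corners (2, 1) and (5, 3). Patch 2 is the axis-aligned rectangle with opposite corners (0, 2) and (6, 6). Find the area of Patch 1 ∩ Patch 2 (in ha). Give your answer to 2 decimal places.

3.00

|Patch 1∩Patch 2|: x∈[2,5], y∈[2,3] → 3·1 = 3.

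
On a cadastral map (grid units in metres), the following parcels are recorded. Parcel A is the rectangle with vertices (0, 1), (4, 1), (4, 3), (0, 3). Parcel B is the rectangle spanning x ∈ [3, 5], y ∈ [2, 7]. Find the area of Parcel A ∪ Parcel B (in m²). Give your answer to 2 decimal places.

By inclusion–exclusion:
Individual areas: |Parcel A| = 8, |Parcel B| = 10.
|Parcel A∩Parcel B|: x∈[3,4], y∈[2,3] → 1·1 = 1.
|Parcel A ∪ Parcel B| = 18 − 1 = 17.00.

17.00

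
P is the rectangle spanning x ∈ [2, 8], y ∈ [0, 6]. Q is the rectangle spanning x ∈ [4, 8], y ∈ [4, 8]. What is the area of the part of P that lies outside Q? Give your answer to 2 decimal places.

28.00

|P∩Q|: x∈[4,8], y∈[4,6] → 4·2 = 8.
|P| = 36.
|P ∖ Q| = |P| − |P∩Q| = 36 − 8 = 28.00.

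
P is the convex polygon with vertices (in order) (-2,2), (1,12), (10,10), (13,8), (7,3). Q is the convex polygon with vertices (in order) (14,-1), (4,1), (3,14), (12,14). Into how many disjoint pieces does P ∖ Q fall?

2

P ∖ Q splits into 2 disjoint pieces (area 37.9277, area 0.0296).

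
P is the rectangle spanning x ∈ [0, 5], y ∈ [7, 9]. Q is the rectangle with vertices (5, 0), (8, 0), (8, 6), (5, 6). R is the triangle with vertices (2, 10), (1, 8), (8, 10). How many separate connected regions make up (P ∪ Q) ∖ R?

2

(P ∪ Q) ∖ R splits into 2 disjoint pieces (area 8.5, area 18).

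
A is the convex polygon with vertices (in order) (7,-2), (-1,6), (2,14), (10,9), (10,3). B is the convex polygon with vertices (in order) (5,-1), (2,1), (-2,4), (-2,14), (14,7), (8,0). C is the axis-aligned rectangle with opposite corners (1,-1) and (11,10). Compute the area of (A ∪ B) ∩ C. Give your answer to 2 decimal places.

|A ∪ B| = 149.1461.
|(A ∪ B) ∩ C| = 93.96.

93.96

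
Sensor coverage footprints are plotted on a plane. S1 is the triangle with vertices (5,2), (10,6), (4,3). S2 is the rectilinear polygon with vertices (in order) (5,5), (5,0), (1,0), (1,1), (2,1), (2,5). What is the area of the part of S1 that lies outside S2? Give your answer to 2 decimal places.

|S1| = 4.5, |S1∩S2| = 0.75.
|S1 ∖ S2| = |S1| − |S1∩S2| = 4.5 − 0.75 = 3.75.

3.75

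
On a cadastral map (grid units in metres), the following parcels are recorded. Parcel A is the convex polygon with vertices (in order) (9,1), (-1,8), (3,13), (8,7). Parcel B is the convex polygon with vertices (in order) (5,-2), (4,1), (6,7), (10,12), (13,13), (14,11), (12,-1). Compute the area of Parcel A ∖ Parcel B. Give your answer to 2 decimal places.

|Parcel A| = 51, |Parcel A∩Parcel B| = 15.1299.
|Parcel A ∖ Parcel B| = |Parcel A| − |Parcel A∩Parcel B| = 51 − 15.1299 = 35.87.

35.87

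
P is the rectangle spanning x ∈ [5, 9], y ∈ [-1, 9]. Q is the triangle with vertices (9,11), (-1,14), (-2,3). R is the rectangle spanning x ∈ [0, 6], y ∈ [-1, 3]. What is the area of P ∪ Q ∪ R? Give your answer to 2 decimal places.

By inclusion–exclusion:
Individual areas: |P| = 40, |Q| = 56.5, |R| = 24.
|P∩Q| = 0.5682.
|P∩R|: x∈[5,6], y∈[-1,3] → 1·4 = 4.
|Q∩R| = 0.
|P∩Q∩R| = 0.
|P ∪ Q ∪ R| = 120.5 − 4.5682 + 0 = 115.93.

115.93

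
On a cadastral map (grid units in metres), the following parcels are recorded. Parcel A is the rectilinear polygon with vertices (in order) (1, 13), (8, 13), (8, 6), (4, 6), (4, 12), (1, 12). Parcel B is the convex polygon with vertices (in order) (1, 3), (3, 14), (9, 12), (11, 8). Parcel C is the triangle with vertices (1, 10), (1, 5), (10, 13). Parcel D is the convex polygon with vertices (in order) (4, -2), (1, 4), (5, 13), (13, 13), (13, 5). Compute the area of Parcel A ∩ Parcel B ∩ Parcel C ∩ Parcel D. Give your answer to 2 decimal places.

The intersection is the polygon with vertices (4,7.667), (4,10.75), (4.13,11.043), (8,12.333), (8,11.222).
By the shoelace formula its area is 8.87.

8.87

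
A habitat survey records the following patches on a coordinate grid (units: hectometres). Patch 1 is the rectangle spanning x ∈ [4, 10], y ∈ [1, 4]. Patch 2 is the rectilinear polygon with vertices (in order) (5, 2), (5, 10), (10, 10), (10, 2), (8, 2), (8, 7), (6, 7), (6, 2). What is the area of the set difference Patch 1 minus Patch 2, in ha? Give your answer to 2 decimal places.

12.00

|Patch 1| = 18, |Patch 1∩Patch 2| = 6.
|Patch 1 ∖ Patch 2| = |Patch 1| − |Patch 1∩Patch 2| = 18 − 6 = 12.00.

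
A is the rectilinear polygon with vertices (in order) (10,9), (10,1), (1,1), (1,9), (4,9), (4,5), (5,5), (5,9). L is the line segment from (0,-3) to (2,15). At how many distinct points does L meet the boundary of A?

The segment meets the boundary at (1.333,9), (1,6).

2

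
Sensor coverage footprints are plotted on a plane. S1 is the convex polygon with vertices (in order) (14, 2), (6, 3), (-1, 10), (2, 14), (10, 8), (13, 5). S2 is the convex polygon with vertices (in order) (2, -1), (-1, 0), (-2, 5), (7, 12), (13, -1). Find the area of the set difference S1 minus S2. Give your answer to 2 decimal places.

|S1| = 81.5, |S1∩S2| = 45.9959.
|S1 ∖ S2| = |S1| − |S1∩S2| = 81.5 − 45.9959 = 35.50.

35.50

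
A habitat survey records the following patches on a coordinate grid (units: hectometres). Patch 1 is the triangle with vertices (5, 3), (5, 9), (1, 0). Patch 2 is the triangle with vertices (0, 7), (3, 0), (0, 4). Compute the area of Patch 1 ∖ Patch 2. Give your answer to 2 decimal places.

|Patch 1| = 12, |Patch 1∩Patch 2| = 0.4414.
|Patch 1 ∖ Patch 2| = |Patch 1| − |Patch 1∩Patch 2| = 12 − 0.4414 = 11.56.

11.56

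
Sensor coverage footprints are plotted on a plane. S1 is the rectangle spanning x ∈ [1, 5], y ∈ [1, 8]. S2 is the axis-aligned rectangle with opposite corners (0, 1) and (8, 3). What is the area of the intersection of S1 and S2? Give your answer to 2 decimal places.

8.00

|S1∩S2|: x∈[1,5], y∈[1,3] → 4·2 = 8.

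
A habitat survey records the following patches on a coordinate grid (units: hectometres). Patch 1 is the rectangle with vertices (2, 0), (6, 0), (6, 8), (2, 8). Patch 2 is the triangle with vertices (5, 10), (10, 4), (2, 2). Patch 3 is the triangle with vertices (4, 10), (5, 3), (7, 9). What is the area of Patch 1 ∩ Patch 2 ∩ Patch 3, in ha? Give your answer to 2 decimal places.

The intersection is the polygon with vertices (6,6), (5,3), (4.286,8), (6,8).
By the shoelace formula its area is 5.29.

5.29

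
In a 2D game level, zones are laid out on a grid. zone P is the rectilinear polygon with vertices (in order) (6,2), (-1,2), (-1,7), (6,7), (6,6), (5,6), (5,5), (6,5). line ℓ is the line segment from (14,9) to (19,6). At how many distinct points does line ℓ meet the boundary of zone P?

The segment lies entirely outside zone P and never meets its boundary.

0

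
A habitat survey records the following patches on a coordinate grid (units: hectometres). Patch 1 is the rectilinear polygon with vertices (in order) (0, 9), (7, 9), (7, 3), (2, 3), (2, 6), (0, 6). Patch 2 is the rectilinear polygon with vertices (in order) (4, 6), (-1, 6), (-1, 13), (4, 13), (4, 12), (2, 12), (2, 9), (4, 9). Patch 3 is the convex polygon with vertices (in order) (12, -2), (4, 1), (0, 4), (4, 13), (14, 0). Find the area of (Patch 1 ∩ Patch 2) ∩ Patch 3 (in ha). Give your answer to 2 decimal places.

7.33

The region (Patch 1 ∩ Patch 2) ∩ Patch 3 is the polygon with vertices (4,9), (4,6), (2,6), (0.889,6), (2.222,9).
By the shoelace formula its area is 7.33.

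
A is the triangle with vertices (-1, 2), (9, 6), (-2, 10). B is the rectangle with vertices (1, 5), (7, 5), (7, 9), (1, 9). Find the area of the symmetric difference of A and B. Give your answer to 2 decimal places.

|A| = 42, |B| = 24, |A∩B| = 16.8591.
|A △ B| = |A| + |B| − 2·|A∩B| = 42 + 24 − 33.7182 = 32.28.

32.28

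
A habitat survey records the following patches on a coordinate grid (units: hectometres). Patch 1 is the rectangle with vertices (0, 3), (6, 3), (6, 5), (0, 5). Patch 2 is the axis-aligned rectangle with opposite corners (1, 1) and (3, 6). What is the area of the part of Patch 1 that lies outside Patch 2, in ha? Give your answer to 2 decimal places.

|Patch 1∩Patch 2|: x∈[1,3], y∈[3,5] → 2·2 = 4.
|Patch 1| = 12.
|Patch 1 ∖ Patch 2| = |Patch 1| − |Patch 1∩Patch 2| = 12 − 4 = 8.00.

8.00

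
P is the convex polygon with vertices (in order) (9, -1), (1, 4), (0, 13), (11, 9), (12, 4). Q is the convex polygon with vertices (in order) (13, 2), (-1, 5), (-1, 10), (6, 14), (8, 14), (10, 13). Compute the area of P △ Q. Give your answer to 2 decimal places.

59.07

|P| = 102.5, |Q| = 112.5, |P∩Q| = 77.9667.
|P △ Q| = |P| + |Q| − 2·|P∩Q| = 102.5 + 112.5 − 155.9333 = 59.07.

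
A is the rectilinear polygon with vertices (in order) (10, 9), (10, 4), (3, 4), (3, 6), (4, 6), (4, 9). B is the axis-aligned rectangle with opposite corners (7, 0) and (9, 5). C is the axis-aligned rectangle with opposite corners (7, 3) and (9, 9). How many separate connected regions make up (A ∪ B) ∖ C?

(A ∪ B) ∖ C splits into 3 disjoint pieces (area 5, area 6, area 17).

3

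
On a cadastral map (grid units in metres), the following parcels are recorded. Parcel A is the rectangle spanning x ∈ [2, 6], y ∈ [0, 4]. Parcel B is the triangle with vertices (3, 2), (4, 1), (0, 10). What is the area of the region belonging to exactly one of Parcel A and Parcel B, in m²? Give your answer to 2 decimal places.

16.00

|Parcel A| = 16, |Parcel B| = 2.5, |Parcel A∩Parcel B| = 1.25.
|Parcel A △ Parcel B| = |Parcel A| + |Parcel B| − 2·|Parcel A∩Parcel B| = 16 + 2.5 − 2.5 = 16.00.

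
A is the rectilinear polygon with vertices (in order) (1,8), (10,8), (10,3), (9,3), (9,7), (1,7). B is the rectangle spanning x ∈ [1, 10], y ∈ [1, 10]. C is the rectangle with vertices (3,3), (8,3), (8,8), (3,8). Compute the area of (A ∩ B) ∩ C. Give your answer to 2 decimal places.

5.00

The region (A ∩ B) ∩ C is the polygon with vertices (3,7), (3,8), (8,8), (8,7).
By the shoelace formula its area is 5.00.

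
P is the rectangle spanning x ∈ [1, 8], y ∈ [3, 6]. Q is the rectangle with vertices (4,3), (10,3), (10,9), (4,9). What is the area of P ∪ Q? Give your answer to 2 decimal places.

By inclusion–exclusion:
Individual areas: |P| = 21, |Q| = 36.
|P∩Q|: x∈[4,8], y∈[3,6] → 4·3 = 12.
|P ∪ Q| = 57 − 12 = 45.00.

45.00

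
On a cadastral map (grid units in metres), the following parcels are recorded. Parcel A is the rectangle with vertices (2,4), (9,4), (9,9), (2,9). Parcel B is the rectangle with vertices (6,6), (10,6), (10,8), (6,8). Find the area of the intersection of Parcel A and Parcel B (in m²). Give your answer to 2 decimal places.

6.00

|Parcel A∩Parcel B|: x∈[6,9], y∈[6,8] → 3·2 = 6.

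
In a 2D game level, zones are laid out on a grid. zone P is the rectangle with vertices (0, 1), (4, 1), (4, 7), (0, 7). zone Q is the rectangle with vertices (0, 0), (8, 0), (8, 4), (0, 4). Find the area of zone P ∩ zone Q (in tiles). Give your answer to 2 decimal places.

|zone P∩zone Q|: x∈[0,4], y∈[1,4] → 4·3 = 12.

12.00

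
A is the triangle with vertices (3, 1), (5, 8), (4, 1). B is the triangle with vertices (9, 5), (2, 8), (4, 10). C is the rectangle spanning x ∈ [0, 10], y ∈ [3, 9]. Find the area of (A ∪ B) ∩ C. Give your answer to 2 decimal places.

10.69

The region (A ∪ B) ∩ C is the polygon with vertices (2,8), (3,9), (5,9), (9,5), (4.827,6.788), (4.286,3), (3.571,3), (4.673,6.854).
By the shoelace formula its area is 10.69.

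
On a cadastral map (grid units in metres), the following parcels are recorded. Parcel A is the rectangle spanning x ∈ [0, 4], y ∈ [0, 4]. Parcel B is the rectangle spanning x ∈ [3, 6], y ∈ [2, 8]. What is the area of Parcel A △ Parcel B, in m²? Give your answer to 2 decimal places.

30.00

|Parcel A∩Parcel B|: x∈[3,4], y∈[2,4] → 1·2 = 2.
|Parcel A △ Parcel B| = |Parcel A| + |Parcel B| − 2·|Parcel A∩Parcel B| = 16 + 18 − 4 = 30.00.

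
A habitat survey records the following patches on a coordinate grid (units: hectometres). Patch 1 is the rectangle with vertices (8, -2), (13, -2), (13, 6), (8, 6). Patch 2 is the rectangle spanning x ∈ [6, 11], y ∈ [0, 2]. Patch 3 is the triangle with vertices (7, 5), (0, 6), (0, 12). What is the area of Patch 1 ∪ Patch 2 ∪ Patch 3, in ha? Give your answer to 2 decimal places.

65.00

By inclusion–exclusion:
Individual areas: |Patch 1| = 40, |Patch 2| = 10, |Patch 3| = 21.
|Patch 1∩Patch 2|: x∈[8,11], y∈[0,2] → 3·2 = 6.
|Patch 1∩Patch 3| = 0.
|Patch 2∩Patch 3| = 0.
|Patch 1∩Patch 2∩Patch 3| = 0.
|Patch 1 ∪ Patch 2 ∪ Patch 3| = 71 − 6 + 0 = 65.00.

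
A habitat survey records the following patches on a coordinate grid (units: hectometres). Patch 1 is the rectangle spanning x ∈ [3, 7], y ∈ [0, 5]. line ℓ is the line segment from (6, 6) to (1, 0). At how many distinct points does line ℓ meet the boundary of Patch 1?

The segment meets the boundary at (3,2.4), (5.167,5).

2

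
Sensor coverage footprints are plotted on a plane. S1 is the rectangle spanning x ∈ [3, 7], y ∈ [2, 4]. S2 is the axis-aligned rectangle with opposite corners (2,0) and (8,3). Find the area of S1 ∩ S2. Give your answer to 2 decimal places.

4.00

|S1∩S2|: x∈[3,7], y∈[2,3] → 4·1 = 4.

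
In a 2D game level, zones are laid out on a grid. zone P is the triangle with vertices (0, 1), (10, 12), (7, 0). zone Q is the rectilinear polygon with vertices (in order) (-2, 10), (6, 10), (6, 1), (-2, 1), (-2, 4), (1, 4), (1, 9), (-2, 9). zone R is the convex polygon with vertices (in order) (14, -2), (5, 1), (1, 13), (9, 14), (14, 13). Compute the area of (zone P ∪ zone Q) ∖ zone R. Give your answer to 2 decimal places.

37.35

|zone P ∪ zone Q| = 80.7.
|(zone P ∪ zone Q) ∩ zone R| = 43.3538.
|(zone P ∪ zone Q) ∖ zone R| = 80.7 − 43.3538 = 37.35.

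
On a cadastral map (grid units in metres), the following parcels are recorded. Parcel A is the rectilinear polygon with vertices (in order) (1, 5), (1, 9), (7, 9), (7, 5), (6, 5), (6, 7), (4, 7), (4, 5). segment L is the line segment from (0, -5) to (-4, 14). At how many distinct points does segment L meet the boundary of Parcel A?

0

The segment lies entirely outside Parcel A and never meets its boundary.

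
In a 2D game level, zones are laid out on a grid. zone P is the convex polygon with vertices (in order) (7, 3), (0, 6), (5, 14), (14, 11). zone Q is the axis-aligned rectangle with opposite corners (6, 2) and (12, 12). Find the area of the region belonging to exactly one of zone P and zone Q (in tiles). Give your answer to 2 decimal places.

63.33

|zone P| = 82, |zone Q| = 60, |zone P∩zone Q| = 39.3333.
|zone P △ zone Q| = |zone P| + |zone Q| − 2·|zone P∩zone Q| = 82 + 60 − 78.6667 = 63.33.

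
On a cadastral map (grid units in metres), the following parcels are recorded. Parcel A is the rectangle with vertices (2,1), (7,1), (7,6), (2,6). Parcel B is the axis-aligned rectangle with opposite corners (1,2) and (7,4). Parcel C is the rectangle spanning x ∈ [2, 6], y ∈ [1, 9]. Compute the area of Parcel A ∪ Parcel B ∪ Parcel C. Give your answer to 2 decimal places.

39.00

By inclusion–exclusion:
Individual areas: |Parcel A| = 25, |Parcel B| = 12, |Parcel C| = 32.
|Parcel A∩Parcel B|: x∈[2,7], y∈[2,4] → 5·2 = 10.
|Parcel A∩Parcel C|: x∈[2,6], y∈[1,6] → 4·5 = 20.
|Parcel B∩Parcel C|: x∈[2,6], y∈[2,4] → 4·2 = 8.
|Parcel A∩Parcel B∩Parcel C| = 8.
|Parcel A ∪ Parcel B ∪ Parcel C| = 69 − 38 + 8 = 39.00.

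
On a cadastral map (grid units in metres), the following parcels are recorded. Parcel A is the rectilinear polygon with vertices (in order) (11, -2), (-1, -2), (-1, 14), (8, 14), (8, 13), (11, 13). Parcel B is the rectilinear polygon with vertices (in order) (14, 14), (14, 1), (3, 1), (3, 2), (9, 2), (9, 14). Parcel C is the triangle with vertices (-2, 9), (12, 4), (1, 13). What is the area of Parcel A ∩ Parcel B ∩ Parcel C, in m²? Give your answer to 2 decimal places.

The intersection is the polygon with vertices (11,4.357), (9,5.071), (9,6.455), (11,4.818).
By the shoelace formula its area is 1.84.

1.84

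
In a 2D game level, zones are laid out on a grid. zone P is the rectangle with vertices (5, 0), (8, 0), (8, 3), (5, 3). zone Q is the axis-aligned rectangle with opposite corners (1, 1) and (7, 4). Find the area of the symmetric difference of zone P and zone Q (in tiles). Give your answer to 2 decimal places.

|zone P∩zone Q|: x∈[5,7], y∈[1,3] → 2·2 = 4.
|zone P △ zone Q| = |zone P| + |zone Q| − 2·|zone P∩zone Q| = 9 + 18 − 8 = 19.00.

19.00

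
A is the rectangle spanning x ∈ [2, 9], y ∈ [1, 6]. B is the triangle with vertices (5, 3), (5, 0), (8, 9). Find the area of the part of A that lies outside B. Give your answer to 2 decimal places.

31.42

|A| = 35, |A∩B| = 3.5833.
|A ∖ B| = |A| − |A∩B| = 35 − 3.5833 = 31.42.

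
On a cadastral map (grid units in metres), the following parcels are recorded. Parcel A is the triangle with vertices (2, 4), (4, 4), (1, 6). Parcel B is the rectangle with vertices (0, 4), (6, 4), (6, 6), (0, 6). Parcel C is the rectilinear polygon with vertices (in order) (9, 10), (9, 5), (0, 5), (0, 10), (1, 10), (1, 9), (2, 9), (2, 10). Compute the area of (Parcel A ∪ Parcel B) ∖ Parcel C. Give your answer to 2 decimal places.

|Parcel A ∪ Parcel B| = 12.
|(Parcel A ∪ Parcel B) ∩ Parcel C| = 6.
|(Parcel A ∪ Parcel B) ∖ Parcel C| = 12 − 6 = 6.00.

6.00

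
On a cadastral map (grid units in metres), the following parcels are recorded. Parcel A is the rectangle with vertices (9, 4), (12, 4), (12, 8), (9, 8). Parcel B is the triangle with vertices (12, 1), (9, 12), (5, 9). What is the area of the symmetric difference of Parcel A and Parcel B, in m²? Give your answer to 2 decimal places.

25.57

|Parcel A| = 12, |Parcel B| = 26.5, |Parcel A∩Parcel B| = 6.4651.
|Parcel A △ Parcel B| = |Parcel A| + |Parcel B| − 2·|Parcel A∩Parcel B| = 12 + 26.5 − 12.9302 = 25.57.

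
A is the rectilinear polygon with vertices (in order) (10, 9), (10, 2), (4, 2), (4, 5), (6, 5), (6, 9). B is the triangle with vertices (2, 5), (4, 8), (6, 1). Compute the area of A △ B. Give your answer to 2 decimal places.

|A| = 34, |B| = 10, |A∩B| = 3.3571.
|A △ B| = |A| + |B| − 2·|A∩B| = 34 + 10 − 6.7143 = 37.29.

37.29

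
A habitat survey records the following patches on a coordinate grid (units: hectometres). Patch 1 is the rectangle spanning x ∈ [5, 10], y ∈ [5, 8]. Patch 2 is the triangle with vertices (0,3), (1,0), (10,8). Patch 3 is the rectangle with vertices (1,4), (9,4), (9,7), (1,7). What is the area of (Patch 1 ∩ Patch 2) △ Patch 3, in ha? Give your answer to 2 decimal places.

|Patch 1 ∩ Patch 2| = 3.6875.
|(Patch 1 ∩ Patch 2) ∩ Patch 3| = 3.25.
|(Patch 1 ∩ Patch 2) △ Patch 3| = 3.6875 + 24 − 6.5 = 21.19.

21.19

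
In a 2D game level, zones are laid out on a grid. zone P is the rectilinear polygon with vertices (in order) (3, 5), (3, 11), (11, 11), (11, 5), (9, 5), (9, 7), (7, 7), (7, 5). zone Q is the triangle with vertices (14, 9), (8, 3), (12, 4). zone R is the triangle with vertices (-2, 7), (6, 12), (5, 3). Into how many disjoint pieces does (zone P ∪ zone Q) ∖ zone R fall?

2

(zone P ∪ zone Q) ∖ zone R splits into 2 disjoint pieces (area 0.6125, area 37.1667).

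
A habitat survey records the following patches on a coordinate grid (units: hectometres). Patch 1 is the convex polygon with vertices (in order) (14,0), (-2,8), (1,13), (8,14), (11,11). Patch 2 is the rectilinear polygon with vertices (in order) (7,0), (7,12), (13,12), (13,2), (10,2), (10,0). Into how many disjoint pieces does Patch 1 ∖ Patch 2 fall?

2

Patch 1 ∖ Patch 2 splits into 2 disjoint pieces (area 3.8333, area 64.25).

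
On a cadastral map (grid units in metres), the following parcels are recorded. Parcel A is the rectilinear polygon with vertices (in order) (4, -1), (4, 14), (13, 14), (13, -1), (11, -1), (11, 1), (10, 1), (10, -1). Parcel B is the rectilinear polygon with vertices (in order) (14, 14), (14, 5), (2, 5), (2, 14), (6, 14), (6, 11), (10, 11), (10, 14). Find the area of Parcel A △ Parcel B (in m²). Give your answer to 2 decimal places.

91.00

|Parcel A| = 133, |Parcel B| = 96, |Parcel A∩Parcel B| = 69.
|Parcel A △ Parcel B| = |Parcel A| + |Parcel B| − 2·|Parcel A∩Parcel B| = 133 + 96 − 138 = 91.00.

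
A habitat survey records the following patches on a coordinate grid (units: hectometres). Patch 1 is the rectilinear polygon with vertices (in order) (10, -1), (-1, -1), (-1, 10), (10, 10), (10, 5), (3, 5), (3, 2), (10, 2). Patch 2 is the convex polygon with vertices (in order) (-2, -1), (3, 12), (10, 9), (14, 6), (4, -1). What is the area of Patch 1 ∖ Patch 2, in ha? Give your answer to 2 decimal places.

|Patch 1| = 100, |Patch 1∩Patch 2| = 73.6927.
|Patch 1 ∖ Patch 2| = |Patch 1| − |Patch 1∩Patch 2| = 100 − 73.6927 = 26.31.

26.31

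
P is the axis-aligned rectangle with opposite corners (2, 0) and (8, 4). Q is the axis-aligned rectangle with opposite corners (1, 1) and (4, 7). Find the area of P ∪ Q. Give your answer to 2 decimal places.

By inclusion–exclusion:
Individual areas: |P| = 24, |Q| = 18.
|P∩Q|: x∈[2,4], y∈[1,4] → 2·3 = 6.
|P ∪ Q| = 42 − 6 = 36.00.

36.00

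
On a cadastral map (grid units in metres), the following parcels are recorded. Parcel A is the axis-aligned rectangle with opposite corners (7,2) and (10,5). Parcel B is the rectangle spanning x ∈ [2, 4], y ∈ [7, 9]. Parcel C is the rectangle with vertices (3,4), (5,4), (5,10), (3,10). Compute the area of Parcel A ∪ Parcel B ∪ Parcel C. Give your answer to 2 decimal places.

By inclusion–exclusion:
Individual areas: |Parcel A| = 9, |Parcel B| = 4, |Parcel C| = 12.
|Parcel A∩Parcel B| = 0 (no overlap).
|Parcel A∩Parcel C| = 0 (no overlap).
|Parcel B∩Parcel C|: x∈[3,4], y∈[7,9] → 1·2 = 2.
|Parcel A∩Parcel B∩Parcel C| = 0.
|Parcel A ∪ Parcel B ∪ Parcel C| = 25 − 2 + 0 = 23.00.

23.00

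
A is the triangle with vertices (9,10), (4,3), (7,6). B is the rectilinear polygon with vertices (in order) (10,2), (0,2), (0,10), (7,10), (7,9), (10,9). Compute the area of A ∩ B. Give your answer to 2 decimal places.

2.89

The intersection is the polygon with vertices (7,6), (4,3), (8.286,9), (8.5,9).
By the shoelace formula its area is 2.89.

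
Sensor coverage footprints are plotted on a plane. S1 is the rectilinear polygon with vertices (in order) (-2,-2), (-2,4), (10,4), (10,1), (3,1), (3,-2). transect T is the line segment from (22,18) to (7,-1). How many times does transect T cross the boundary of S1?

2

The segment meets the boundary at (8.579,1), (10,2.8).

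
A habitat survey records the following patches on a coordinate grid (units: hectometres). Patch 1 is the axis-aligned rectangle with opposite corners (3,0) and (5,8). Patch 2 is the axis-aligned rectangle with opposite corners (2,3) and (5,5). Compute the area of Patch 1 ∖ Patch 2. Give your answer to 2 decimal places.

12.00

|Patch 1∩Patch 2|: x∈[3,5], y∈[3,5] → 2·2 = 4.
|Patch 1| = 16.
|Patch 1 ∖ Patch 2| = |Patch 1| − |Patch 1∩Patch 2| = 16 − 4 = 12.00.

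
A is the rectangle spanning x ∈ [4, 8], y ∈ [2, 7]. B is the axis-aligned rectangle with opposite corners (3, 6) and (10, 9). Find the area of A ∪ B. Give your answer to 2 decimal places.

By inclusion–exclusion:
Individual areas: |A| = 20, |B| = 21.
|A∩B|: x∈[4,8], y∈[6,7] → 4·1 = 4.
|A ∪ B| = 41 − 4 = 37.00.

37.00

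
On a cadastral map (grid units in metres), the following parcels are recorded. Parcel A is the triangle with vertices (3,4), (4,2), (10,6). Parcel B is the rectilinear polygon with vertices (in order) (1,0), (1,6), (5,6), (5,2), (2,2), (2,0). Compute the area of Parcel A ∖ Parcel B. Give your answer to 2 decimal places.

|Parcel A| = 8, |Parcel A∩Parcel B| = 3.2381.
|Parcel A ∖ Parcel B| = |Parcel A| − |Parcel A∩Parcel B| = 8 − 3.2381 = 4.76.

4.76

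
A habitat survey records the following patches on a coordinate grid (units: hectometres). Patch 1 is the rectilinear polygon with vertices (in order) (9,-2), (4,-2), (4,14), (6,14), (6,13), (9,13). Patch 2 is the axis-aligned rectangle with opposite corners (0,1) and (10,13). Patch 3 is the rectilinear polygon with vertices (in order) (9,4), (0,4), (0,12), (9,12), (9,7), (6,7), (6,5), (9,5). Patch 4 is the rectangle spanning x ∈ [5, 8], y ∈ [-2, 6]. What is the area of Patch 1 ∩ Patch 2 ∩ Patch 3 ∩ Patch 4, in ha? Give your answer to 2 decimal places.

4.00

The intersection is the polygon with vertices (6,5), (8,5), (8,4), (5,4), (5,6), (6,6).
By the shoelace formula its area is 4.00.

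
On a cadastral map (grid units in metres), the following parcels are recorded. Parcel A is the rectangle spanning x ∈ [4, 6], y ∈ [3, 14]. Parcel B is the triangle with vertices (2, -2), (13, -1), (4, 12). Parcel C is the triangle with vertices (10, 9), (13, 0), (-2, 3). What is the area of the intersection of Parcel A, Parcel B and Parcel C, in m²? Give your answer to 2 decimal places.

7.00

The intersection is the polygon with vertices (4,3), (4,6), (6,7), (6,3).
By the shoelace formula its area is 7.00.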